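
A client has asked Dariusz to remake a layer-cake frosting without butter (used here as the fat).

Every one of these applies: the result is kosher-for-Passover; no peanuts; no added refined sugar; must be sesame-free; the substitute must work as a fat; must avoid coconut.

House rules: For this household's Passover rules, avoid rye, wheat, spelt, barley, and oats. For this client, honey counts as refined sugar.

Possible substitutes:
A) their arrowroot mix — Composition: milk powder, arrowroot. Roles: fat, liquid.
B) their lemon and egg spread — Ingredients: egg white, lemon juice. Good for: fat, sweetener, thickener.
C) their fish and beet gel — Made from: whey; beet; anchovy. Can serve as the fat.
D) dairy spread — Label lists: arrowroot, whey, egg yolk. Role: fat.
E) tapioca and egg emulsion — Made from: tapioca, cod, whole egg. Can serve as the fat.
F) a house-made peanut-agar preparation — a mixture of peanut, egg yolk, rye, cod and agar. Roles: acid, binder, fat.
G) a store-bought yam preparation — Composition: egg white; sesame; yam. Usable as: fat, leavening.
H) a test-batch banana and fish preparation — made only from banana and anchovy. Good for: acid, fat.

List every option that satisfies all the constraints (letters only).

A, B, C, D, E, H

A: no sesame, no-added-sugar — OK
B: works as a fat, kosher-for-Passover, no peanut — OK
C: nothing on the exclusion list — OK
D: works as a fat, no peanut, no sesame — OK
E: only whole egg, cod and tapioca; none excluded — OK
F: has rye, so not kosher-for-Passover; has peanut, so not peanut-free — reject
G: has sesame, so not sesame-free — no
H: every rule checks out — OK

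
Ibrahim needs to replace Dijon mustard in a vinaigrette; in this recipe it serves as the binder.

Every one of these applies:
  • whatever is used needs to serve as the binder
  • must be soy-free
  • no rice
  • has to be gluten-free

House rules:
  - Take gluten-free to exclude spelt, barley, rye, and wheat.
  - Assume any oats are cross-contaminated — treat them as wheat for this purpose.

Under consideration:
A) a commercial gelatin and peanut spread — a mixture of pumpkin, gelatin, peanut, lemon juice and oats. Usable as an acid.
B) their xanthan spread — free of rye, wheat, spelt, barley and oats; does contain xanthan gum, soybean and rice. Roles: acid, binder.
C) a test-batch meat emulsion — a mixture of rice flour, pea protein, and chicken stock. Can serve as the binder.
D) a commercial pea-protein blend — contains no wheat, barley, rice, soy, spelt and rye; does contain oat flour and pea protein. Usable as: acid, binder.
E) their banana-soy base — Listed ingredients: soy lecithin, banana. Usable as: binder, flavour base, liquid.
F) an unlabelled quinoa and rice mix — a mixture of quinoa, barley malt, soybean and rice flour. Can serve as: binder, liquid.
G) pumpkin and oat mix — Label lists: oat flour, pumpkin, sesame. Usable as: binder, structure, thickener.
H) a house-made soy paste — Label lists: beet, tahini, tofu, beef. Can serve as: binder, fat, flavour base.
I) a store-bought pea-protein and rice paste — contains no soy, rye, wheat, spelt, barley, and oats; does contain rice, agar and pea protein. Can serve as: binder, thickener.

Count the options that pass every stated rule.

0

A: not usable as a binder; has oats, so not gluten-free — reject
B: has soybean, so not soy-free; has rice, so not rice-free — reject
C: has rice flour, so not rice-free — out
D: has oat flour, so not gluten-free — reject
E: has soy lecithin, so not soy-free — no
F: has barley malt, so not gluten-free; has soybean, so not soy-free (and 1 more) — out
G: has oat flour, so not gluten-free — reject
H: has tofu, so not soy-free — reject
I: has rice, so not rice-free — reject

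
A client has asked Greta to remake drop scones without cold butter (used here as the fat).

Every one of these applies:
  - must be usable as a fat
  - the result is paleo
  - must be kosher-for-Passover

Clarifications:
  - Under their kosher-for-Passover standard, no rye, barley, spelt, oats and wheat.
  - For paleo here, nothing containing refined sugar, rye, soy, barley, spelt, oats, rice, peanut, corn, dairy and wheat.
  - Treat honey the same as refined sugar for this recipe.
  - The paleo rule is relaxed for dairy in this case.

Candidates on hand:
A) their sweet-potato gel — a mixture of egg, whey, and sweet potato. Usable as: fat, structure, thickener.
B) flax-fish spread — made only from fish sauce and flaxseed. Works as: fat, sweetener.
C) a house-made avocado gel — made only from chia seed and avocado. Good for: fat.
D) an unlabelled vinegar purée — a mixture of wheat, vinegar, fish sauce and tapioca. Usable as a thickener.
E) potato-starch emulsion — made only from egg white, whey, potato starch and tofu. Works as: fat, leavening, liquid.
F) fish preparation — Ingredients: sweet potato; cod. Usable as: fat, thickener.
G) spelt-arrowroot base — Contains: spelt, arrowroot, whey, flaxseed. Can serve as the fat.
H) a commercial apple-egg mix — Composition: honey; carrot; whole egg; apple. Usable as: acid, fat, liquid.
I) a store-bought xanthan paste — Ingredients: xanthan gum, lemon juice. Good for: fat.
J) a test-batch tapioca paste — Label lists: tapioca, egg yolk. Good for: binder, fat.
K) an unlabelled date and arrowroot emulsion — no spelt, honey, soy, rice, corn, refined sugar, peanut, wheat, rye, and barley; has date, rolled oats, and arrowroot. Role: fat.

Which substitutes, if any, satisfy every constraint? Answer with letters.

A: dairy is permitted under the paleo carve-out; nothing else excluded — valid
B: only fish sauce and flaxseed; none excluded — OK
C: every rule checks out — keep
D: not usable as a fat; has wheat, so not kosher-for-Passover (and 1 more) — out
E: has tofu, so not paleo — no
F: only cod and sweet potato; none excluded — valid
G: has spelt, so not kosher-for-Passover; has spelt, so not paleo — out
H: has honey, so not paleo — no
I: all constraints satisfied — keep
J: only egg yolk and tapioca; none excluded — keep
K: has rolled oats, so not kosher-for-Passover; has rolled oats, so not paleo — reject

A, B, C, F, I, J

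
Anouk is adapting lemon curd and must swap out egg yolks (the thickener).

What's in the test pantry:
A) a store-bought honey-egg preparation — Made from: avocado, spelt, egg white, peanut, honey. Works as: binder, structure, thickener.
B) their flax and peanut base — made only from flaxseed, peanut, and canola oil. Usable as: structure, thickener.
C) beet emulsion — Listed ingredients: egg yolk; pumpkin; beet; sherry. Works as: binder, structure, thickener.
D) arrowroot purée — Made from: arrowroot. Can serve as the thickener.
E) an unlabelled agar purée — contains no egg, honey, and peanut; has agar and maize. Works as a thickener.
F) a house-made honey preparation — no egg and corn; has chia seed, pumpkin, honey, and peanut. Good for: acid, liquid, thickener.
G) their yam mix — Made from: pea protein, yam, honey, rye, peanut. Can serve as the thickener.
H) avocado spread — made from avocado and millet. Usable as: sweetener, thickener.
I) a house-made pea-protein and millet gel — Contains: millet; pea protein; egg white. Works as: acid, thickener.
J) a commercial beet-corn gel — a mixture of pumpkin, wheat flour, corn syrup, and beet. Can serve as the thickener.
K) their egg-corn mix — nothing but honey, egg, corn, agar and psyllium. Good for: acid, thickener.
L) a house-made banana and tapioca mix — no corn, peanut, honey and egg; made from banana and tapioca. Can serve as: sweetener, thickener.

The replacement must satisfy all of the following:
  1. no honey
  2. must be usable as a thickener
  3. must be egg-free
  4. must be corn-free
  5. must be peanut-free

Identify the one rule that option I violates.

egg-free

usable as a thickener: satisfied
honey-free: satisfied
peanut-free: satisfied
egg-free: has egg white — fails
corn-free: satisfied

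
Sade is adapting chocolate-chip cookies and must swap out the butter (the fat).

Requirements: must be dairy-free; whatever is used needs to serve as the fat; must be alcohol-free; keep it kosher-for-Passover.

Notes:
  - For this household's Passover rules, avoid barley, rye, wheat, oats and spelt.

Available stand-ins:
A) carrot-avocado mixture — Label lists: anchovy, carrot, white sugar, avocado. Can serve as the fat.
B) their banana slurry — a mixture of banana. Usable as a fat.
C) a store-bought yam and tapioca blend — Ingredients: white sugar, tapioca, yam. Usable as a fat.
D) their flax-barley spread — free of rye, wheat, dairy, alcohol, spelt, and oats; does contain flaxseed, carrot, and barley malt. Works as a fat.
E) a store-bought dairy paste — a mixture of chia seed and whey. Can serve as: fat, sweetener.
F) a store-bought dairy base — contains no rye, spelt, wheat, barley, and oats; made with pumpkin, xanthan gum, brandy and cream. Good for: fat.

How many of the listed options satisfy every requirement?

A: works as a fat, no dairy, no alcohol — valid
B: every rule checks out — keep
C: works as a fat, no dairy, no alcohol — valid
D: has barley malt, so not kosher-for-Passover — reject
E: has whey, so not dairy-free — no
F: has cream, so not dairy-free; has brandy, so not alcohol-free — reject

3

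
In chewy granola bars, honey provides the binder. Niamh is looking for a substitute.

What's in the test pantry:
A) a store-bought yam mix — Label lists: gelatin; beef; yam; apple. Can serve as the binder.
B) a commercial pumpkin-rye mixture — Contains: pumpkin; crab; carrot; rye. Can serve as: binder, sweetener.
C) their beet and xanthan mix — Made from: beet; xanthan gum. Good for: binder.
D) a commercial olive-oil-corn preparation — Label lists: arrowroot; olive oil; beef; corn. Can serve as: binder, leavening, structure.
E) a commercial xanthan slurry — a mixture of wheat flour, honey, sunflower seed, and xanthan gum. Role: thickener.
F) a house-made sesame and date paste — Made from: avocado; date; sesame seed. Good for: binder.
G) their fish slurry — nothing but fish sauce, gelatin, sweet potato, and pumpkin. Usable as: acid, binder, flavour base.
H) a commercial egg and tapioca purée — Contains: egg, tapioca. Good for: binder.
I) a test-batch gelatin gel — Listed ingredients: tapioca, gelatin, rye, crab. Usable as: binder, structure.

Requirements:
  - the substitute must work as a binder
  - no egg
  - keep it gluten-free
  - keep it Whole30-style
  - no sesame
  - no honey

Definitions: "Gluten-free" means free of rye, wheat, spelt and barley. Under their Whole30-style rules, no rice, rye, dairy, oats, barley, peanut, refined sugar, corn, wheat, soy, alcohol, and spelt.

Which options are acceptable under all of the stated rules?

A: all constraints satisfied — valid
B: has rye, so not gluten-free; has rye, so not Whole30-style — out
C: only beet and xanthan gum; none excluded — valid
D: has corn, so not Whole30-style — no
E: not usable as a binder; has wheat flour, so not gluten-free (and 2 more) — reject
F: has sesame seed, so not sesame-free — no
G: no egg, no sesame — keep
H: has egg, so not egg-free — out
I: has rye, so not gluten-free; has rye, so not Whole30-style — out

A, C, G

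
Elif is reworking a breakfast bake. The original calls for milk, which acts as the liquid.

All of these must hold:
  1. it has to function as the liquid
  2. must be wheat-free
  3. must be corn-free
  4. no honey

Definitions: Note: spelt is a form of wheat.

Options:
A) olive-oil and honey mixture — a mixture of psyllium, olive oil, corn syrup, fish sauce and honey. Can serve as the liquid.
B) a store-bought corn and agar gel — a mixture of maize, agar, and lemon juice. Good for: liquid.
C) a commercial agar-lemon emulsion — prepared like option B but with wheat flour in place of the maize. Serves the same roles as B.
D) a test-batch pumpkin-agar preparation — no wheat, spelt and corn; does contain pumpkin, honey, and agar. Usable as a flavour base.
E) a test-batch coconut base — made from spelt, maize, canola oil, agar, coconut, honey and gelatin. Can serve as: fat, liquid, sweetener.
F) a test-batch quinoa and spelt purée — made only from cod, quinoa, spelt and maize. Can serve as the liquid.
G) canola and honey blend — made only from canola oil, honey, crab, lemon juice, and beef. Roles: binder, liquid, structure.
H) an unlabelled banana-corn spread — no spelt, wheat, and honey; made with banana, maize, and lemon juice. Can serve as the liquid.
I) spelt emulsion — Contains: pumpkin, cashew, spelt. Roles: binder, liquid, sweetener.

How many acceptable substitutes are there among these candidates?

A: has honey, so not honey-free; has corn syrup, so not corn-free — no
B: has maize, so not corn-free — no
C: has wheat flour, so not wheat-free — no
D: not usable as a liquid; has honey, so not honey-free — out
E: has honey, so not honey-free; has maize, so not corn-free (and 1 more) — no
F: has maize, so not corn-free; has spelt, so not wheat-free — out
G: has honey, so not honey-free — out
H: has maize, so not corn-free — reject
I: has spelt, so not wheat-free — no

0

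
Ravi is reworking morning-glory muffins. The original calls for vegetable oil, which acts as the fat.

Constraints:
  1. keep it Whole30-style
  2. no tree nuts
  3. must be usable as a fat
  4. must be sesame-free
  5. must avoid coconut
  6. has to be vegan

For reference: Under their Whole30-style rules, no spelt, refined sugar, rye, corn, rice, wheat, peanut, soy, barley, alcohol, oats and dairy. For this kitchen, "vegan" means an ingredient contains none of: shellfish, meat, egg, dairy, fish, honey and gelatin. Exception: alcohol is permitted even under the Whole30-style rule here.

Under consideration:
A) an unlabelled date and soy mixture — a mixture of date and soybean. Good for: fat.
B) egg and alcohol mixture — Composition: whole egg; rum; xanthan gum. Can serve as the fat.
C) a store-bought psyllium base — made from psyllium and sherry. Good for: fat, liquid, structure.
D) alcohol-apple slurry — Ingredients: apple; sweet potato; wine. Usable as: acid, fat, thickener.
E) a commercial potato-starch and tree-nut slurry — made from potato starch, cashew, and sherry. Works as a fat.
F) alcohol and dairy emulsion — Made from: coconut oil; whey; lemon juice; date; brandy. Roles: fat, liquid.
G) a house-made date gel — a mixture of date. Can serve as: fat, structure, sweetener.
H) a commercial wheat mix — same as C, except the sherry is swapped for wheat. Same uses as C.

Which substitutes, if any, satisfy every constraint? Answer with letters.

A: has soybean, so not Whole30-style — no
B: has whole egg, so not vegan — no
C: alcohol is permitted under the Whole30-style carve-out; nothing else excluded — valid
D: alcohol is permitted under the Whole30-style carve-out; nothing else excluded — valid
E: has cashew, so not tree-nut-free — out
F: has whey, so not Whole30-style; has whey, so not vegan (and 1 more) — reject
G: only date; none excluded — OK
H: has wheat, so not Whole30-style — reject

C, D, G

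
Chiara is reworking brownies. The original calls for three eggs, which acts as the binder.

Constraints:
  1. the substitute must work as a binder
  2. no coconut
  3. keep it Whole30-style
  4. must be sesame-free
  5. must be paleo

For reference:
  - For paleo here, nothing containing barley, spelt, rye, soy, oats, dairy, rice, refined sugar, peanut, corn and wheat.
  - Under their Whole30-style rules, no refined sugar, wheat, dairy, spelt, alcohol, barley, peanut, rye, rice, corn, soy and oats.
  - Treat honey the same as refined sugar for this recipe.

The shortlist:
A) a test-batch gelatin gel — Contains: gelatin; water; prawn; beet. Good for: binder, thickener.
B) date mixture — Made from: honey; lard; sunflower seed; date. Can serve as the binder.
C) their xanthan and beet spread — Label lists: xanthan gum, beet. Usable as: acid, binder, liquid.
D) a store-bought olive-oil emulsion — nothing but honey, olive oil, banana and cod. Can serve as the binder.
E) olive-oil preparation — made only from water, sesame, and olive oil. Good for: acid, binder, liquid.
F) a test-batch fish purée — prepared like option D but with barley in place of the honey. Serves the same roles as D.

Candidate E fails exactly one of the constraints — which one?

sesame-free

usable as a binder: satisfied
paleo: satisfied
Whole30-style: satisfied
sesame-free: has sesame — fails
coconut-free: satisfied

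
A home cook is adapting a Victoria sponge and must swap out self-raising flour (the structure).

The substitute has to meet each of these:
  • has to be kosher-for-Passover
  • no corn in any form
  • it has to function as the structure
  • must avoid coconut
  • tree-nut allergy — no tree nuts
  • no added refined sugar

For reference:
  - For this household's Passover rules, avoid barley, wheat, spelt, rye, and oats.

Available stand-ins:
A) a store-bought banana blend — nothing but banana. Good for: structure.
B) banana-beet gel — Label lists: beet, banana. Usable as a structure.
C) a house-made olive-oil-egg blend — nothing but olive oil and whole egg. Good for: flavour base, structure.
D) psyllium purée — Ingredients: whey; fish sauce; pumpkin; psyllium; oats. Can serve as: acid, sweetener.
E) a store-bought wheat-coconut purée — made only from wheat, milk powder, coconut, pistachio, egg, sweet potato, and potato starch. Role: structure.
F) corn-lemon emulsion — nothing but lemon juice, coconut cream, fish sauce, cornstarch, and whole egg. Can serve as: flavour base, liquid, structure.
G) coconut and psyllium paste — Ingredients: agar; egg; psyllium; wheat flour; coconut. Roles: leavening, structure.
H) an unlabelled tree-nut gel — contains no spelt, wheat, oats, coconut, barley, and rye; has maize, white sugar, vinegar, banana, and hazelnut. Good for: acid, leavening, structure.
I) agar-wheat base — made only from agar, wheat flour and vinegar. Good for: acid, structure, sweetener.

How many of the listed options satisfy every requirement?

3

A: every rule checks out — valid
B: every rule checks out — OK
C: kosher-for-Passover, no refined sugar — OK
D: not usable as a structure; has oats, so not kosher-for-Passover — out
E: has wheat, so not kosher-for-Passover; has pistachio, so not tree-nut-free (and 1 more) — reject
F: has cornstarch, so not corn-free; has coconut cream, so not coconut-free — reject
G: has wheat flour, so not kosher-for-Passover; has coconut, so not coconut-free — reject
H: has hazelnut, so not tree-nut-free; has maize, so not corn-free (and 1 more) — out
I: has wheat flour, so not kosher-for-Passover — out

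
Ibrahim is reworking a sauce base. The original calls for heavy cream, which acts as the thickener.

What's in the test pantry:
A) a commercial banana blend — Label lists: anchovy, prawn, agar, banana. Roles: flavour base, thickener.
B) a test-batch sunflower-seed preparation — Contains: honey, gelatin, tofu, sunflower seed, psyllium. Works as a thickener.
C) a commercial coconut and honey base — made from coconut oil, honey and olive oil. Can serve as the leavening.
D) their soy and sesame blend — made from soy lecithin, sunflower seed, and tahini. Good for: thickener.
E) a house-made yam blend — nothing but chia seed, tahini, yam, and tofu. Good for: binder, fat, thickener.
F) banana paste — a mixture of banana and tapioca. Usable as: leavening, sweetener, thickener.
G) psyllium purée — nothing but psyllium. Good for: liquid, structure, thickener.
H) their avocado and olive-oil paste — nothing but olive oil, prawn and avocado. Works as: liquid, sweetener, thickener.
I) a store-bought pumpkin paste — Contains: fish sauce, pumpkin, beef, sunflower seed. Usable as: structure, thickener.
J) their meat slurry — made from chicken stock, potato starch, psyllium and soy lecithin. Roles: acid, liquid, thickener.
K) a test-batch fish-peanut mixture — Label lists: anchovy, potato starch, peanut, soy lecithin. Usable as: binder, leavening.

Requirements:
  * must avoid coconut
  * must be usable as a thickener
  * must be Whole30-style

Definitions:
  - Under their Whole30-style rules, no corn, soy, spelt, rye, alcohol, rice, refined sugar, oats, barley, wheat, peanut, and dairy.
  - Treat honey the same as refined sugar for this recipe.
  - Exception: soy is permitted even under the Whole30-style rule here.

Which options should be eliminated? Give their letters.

A: works as a thickener, no coconut, Whole30-style — keep
B: has honey, so not Whole30-style — out
C: not usable as a thickener; has honey, so not Whole30-style (and 1 more) — no
D: soy is permitted under the Whole30-style carve-out; nothing else excluded — keep
E: soy is permitted under the Whole30-style carve-out; nothing else excluded — keep
F: every rule checks out — OK
G: only psyllium; none excluded — OK
H: all constraints satisfied — OK
I: every rule checks out — keep
J: soy is permitted under the Whole30-style carve-out; nothing else excluded — OK
K: not usable as a thickener; has peanut, so not Whole30-style — no

B, C, K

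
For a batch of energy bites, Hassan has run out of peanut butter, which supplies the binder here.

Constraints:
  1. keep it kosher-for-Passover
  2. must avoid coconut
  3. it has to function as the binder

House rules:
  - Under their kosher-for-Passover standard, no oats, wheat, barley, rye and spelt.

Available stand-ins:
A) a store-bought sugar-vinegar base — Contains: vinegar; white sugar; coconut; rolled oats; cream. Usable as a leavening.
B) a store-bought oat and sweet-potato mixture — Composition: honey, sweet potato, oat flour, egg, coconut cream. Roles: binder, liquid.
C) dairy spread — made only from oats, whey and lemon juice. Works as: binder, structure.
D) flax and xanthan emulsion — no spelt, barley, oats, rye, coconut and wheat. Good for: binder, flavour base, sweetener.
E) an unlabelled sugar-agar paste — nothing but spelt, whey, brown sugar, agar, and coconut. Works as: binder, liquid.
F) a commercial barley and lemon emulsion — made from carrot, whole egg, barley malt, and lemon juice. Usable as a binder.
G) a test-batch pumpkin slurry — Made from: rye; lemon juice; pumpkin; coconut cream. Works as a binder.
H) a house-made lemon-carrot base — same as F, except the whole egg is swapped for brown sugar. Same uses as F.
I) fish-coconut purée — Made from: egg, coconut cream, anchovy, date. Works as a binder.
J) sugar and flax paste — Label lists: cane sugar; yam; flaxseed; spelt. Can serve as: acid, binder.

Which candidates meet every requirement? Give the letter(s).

A: not usable as a binder; has rolled oats, so not kosher-for-Passover (and 1 more) — reject
B: has oat flour, so not kosher-for-Passover; has coconut cream, so not coconut-free — reject
C: has oats, so not kosher-for-Passover — reject
D: every rule checks out — keep
E: has spelt, so not kosher-for-Passover; has coconut, so not coconut-free — no
F: has barley malt, so not kosher-for-Passover — no
G: has rye, so not kosher-for-Passover; has coconut cream, so not coconut-free — reject
H: has barley malt, so not kosher-for-Passover — no
I: has coconut cream, so not coconut-free — no
J: has spelt, so not kosher-for-Passover — reject

D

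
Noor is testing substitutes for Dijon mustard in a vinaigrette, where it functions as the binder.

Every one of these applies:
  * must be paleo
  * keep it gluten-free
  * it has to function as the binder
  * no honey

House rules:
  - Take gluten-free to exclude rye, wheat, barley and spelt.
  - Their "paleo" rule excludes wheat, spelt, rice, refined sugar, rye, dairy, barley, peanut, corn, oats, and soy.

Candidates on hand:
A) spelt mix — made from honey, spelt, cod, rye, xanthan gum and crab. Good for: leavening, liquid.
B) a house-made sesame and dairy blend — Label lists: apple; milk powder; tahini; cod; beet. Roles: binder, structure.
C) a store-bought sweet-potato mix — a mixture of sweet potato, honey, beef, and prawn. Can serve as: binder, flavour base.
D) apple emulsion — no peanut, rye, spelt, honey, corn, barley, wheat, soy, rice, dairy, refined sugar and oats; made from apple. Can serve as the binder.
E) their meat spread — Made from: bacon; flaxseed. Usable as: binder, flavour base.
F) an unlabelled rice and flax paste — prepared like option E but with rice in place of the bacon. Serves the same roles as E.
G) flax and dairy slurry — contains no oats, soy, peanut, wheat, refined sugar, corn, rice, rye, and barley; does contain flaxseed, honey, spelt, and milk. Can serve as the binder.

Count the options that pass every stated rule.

A: not usable as a binder; has rye, so not gluten-free (and 2 more) — out
B: has milk powder, so not paleo — reject
C: has honey, so not honey-free — out
D: works as a binder, no honey, gluten-free — valid
E: only bacon and flaxseed; none excluded — valid
F: has rice, so not paleo — reject
G: has spelt, so not gluten-free; has milk, so not paleo (and 1 more) — reject

2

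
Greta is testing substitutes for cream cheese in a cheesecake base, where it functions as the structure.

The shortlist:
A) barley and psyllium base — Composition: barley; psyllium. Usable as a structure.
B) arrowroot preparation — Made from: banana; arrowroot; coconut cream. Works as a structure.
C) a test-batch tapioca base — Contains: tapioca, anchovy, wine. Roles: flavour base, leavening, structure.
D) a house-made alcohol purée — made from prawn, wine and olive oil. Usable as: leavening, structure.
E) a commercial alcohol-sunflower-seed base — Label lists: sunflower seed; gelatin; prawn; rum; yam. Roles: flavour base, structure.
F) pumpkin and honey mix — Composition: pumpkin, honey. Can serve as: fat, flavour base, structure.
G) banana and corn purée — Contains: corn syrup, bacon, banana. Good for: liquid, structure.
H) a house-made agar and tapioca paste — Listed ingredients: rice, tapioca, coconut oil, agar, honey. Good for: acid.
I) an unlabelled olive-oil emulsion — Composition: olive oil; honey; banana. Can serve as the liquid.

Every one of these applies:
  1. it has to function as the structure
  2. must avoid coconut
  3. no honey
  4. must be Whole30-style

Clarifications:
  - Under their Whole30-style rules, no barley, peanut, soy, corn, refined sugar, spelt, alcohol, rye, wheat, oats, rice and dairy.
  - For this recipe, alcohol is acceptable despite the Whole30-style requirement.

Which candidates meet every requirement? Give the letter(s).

C, D, E

A: has barley, so not Whole30-style — out
B: has coconut cream, so not coconut-free — reject
C: alcohol is permitted under the Whole30-style carve-out; nothing else excluded — OK
D: alcohol is permitted under the Whole30-style carve-out; nothing else excluded — valid
E: alcohol is permitted under the Whole30-style carve-out; nothing else excluded — valid
F: has honey, so not honey-free — reject
G: has corn syrup, so not Whole30-style — no
H: not usable as a structure; has rice, so not Whole30-style (and 2 more) — no
I: not usable as a structure; has honey, so not honey-free — out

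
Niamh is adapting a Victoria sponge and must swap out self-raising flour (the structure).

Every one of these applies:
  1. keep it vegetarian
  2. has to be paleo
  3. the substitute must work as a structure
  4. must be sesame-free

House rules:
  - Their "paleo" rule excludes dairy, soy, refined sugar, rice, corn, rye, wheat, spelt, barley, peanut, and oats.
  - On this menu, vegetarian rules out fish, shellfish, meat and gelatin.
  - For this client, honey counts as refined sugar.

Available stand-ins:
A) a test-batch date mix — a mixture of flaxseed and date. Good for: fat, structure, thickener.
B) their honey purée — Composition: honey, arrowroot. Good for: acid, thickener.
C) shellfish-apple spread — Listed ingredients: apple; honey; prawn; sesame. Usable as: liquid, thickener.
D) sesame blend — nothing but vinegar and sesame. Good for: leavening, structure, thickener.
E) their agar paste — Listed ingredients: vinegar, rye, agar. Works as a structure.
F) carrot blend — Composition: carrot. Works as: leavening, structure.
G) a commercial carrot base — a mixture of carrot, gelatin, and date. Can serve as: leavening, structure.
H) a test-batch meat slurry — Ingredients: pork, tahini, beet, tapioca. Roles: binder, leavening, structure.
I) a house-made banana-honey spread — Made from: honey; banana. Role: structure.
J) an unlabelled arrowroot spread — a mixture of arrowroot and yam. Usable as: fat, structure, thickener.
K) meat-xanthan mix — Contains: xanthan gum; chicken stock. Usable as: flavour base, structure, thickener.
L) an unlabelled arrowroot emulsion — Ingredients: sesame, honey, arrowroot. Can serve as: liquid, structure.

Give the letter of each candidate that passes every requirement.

A: every rule checks out — valid
B: not usable as a structure; has honey, so not paleo — out
C: not usable as a structure; has honey, so not paleo (and 2 more) — reject
D: has sesame, so not sesame-free — reject
E: has rye, so not paleo — reject
F: all constraints satisfied — valid
G: has gelatin, so not vegetarian — out
H: has pork, so not vegetarian; has tahini, so not sesame-free — reject
I: has honey, so not paleo — out
J: works as a structure, vegetarian, paleo — keep
K: has chicken stock, so not vegetarian — out
L: has honey, so not paleo; has sesame, so not sesame-free — reject

A, F, J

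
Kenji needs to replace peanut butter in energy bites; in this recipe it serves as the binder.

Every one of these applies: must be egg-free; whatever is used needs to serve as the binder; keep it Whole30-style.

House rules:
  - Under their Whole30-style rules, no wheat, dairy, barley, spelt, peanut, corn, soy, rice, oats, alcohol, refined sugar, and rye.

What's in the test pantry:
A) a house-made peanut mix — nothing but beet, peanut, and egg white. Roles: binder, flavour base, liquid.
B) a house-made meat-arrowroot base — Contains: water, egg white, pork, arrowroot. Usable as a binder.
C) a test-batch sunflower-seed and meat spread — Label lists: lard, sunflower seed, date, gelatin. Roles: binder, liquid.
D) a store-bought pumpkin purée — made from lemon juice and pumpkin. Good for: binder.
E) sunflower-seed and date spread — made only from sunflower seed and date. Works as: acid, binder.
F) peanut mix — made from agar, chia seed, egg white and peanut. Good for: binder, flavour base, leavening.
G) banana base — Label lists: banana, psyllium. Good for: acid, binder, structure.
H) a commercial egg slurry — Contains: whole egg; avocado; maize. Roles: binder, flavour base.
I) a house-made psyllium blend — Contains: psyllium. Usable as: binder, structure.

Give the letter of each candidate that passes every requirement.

C, D, E, G, I

A: has peanut, so not Whole30-style; has egg white, so not egg-free — out
B: has egg white, so not egg-free — reject
C: no egg, Whole30-style — valid
D: every rule checks out — OK
E: all constraints satisfied — keep
F: has peanut, so not Whole30-style; has egg white, so not egg-free — no
G: works as a binder, Whole30-style, no egg — valid
H: has maize, so not Whole30-style; has whole egg, so not egg-free — reject
I: all constraints satisfied — valid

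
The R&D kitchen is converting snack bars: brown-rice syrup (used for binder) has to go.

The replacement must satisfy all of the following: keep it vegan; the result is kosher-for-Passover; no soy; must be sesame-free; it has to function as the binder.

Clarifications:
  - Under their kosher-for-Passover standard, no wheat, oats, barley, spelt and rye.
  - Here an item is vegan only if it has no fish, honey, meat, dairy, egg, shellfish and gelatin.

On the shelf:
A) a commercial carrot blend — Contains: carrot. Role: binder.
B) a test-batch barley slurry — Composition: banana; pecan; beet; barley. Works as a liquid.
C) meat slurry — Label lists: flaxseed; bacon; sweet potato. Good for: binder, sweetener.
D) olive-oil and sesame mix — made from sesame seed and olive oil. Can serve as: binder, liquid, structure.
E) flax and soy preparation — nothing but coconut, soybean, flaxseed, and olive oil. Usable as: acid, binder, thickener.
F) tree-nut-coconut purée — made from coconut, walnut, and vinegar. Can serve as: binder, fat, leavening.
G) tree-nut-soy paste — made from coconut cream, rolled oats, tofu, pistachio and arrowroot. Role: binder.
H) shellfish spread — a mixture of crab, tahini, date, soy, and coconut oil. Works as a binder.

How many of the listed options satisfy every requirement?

2

A: all constraints satisfied — keep
B: not usable as a binder; has barley, so not kosher-for-Passover — out
C: has bacon, so not vegan — reject
D: has sesame seed, so not sesame-free — no
E: has soybean, so not soy-free — no
F: all constraints satisfied — valid
G: has rolled oats, so not kosher-for-Passover; has tofu, so not soy-free — reject
H: has crab, so not vegan; has tahini, so not sesame-free (and 1 more) — reject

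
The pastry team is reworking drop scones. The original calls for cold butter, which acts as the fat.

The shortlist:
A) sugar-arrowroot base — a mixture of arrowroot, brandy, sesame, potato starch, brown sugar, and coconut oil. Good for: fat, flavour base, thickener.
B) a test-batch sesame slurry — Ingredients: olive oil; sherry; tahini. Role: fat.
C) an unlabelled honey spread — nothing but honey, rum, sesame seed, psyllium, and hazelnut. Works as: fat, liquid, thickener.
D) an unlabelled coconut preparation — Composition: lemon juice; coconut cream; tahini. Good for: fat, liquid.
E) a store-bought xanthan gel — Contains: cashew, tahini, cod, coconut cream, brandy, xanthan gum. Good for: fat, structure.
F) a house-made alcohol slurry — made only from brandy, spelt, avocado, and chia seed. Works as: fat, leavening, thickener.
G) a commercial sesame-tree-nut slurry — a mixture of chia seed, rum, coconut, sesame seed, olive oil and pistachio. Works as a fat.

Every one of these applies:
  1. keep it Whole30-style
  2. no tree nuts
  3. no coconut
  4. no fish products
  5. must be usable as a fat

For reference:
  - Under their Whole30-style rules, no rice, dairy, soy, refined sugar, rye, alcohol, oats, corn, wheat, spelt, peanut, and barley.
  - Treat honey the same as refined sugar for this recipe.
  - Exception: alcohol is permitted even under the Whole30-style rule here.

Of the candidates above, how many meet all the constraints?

1

A: has brown sugar, so not Whole30-style; has coconut oil, so not coconut-free — no
B: alcohol is permitted under the Whole30-style carve-out; nothing else excluded — keep
C: has honey, so not Whole30-style; has hazelnut, so not tree-nut-free — no
D: has coconut cream, so not coconut-free — reject
E: has cashew, so not tree-nut-free; has coconut cream, so not coconut-free (and 1 more) — reject
F: has spelt, so not Whole30-style — reject
G: has pistachio, so not tree-nut-free; has coconut, so not coconut-free — out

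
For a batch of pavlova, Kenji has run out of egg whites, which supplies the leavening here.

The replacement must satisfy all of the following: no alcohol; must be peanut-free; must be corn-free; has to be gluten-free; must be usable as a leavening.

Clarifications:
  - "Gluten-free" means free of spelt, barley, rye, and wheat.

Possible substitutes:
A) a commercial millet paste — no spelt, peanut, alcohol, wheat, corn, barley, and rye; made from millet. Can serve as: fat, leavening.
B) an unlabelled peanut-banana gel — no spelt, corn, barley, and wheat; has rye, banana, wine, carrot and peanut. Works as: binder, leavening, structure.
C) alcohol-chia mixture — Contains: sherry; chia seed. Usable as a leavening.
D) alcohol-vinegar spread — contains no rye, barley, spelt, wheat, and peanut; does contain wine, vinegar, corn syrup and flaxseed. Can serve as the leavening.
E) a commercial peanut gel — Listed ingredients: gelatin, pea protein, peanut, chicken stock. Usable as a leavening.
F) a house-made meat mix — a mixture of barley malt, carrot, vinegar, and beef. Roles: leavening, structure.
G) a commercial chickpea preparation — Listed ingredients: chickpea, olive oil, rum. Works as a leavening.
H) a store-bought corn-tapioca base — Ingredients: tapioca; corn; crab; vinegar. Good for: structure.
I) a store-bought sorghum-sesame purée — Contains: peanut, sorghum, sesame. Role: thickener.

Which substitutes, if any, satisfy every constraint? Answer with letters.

A: nothing on the exclusion list — keep
B: has rye, so not gluten-free; has wine, so not alcohol-free (and 1 more) — no
C: has sherry, so not alcohol-free — out
D: has wine, so not alcohol-free; has corn syrup, so not corn-free — out
E: has peanut, so not peanut-free — reject
F: has barley malt, so not gluten-free — out
G: has rum, so not alcohol-free — no
H: not usable as a leavening; has corn, so not corn-free — no
I: not usable as a leavening; has peanut, so not peanut-free — out

A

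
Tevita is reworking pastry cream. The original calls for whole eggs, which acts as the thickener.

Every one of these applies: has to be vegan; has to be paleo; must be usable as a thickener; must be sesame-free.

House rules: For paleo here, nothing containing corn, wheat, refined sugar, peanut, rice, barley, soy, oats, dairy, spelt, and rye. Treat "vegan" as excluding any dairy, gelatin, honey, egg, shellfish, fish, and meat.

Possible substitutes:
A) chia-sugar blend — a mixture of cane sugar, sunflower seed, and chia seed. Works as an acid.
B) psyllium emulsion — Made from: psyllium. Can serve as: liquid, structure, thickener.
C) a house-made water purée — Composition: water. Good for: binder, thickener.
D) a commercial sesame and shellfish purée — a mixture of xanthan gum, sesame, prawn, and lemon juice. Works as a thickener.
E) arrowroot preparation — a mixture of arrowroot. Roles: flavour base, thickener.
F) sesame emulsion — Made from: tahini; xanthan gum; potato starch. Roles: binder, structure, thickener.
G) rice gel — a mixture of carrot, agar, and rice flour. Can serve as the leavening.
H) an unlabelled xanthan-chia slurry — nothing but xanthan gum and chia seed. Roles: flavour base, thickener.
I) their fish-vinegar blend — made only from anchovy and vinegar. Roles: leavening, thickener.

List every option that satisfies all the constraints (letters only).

A: not usable as a thickener; has cane sugar, so not paleo — no
B: only psyllium; none excluded — valid
C: paleo, no sesame — OK
D: has prawn, so not vegan; has sesame, so not sesame-free — reject
E: no sesame, vegan — valid
F: has tahini, so not sesame-free — reject
G: not usable as a thickener; has rice flour, so not paleo — no
H: nothing on the exclusion list — valid
I: has anchovy, so not vegan — reject

B, C, E, H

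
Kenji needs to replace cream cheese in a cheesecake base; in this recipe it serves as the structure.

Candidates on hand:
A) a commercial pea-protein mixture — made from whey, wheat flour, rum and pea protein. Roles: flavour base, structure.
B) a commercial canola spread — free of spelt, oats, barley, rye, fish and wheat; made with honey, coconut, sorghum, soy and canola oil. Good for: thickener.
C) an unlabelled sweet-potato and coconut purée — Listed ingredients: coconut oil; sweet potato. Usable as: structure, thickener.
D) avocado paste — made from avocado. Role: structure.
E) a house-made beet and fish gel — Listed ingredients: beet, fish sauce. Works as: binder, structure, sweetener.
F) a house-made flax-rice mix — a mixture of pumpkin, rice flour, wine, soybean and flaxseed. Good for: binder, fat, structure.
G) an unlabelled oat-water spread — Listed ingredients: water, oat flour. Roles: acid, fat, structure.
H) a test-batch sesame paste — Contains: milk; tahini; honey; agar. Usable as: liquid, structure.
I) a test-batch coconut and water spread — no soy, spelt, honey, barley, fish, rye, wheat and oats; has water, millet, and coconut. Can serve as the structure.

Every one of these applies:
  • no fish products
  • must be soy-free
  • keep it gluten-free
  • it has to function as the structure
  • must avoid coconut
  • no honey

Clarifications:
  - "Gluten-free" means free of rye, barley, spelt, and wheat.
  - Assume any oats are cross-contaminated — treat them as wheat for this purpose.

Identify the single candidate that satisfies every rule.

D

A: has wheat flour, so not gluten-free — no
B: not usable as a structure; has honey, so not honey-free (and 2 more) — out
C: has coconut oil, so not coconut-free — no
D: no fish, no coconut — keep
E: has fish sauce, so not fish-free — no
F: has soybean, so not soy-free — out
G: has oat flour, so not gluten-free — reject
H: has honey, so not honey-free — out
I: has coconut, so not coconut-free — no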